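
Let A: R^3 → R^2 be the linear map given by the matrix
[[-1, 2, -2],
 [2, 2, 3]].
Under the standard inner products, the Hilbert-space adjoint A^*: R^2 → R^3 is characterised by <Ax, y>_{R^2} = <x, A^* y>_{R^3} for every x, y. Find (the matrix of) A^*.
A^* = A^T =
[[-1, 2],
 [2, 2],
 [-2, 3]]

For real matrices with standard dot products, the defining identity <Ax, y> = <x, A^* y> gives (Ax)^T y = x^T (A^*) y, i.e. x^T A^T y = x^T (A^*) y. Since this holds for all x, y, we must have A^* = A^T. Therefore
A^* =
[[-1, 2],
 [2, 2],
 [-2, 3]].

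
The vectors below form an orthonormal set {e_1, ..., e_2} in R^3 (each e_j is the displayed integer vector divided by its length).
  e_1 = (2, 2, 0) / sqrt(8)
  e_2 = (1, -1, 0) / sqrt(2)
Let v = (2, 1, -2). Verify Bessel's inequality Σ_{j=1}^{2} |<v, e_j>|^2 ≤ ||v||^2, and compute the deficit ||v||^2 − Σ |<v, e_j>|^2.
Σ |<v, e_j>|^2 = 5; ||v||^2 = 9; deficit = 4

Write each e_j = u_j / sqrt(<u_j, u_j>) where u_j is the displayed integer vector. Then <v, e_j> = <v, u_j> / sqrt(<u_j, u_j>), so |<v, e_j>|^2 = <v, u_j>^2 / <u_j, u_j>.
Coefficients: <v, e_1> = 6/sqrt(8), <v, e_2> = 1/sqrt(2).
Square and sum: Σ |<v, e_j>|^2 = 5.
Compute ||v||^2 = v·v = 9.
Deficit = 9 − 5 = 4 ≥ 0, confirming Bessel's inequality. (The deficit equals ||v − Σ <v,e_j> e_j||^2, the squared distance from v to span{e_j}.)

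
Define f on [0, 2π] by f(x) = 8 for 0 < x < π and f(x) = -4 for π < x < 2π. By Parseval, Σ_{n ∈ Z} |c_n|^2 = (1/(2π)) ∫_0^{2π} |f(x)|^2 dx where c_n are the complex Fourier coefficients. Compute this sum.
Σ |c_n|^2 = 40

Parseval equates the L^2 energy of f (normalised by 1/(2π)) with the ℓ^2 sum of its Fourier coefficients: (1/(2π)) ∫_0^{2π} |f|^2 = Σ |c_n|^2.
Compute the left side: (1/(2π)) [∫_0^π 8^2 dx + ∫_π^{2π} (-4)^2 dx] = (1/(2π)) · (64π + 16π) = (64 + 16)/2 = 40.
So Σ_{n ∈ Z} |c_n|^2 = 40.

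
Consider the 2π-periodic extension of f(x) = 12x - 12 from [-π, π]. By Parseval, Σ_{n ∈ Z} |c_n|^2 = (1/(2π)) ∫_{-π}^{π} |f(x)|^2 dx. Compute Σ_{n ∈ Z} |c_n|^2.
Σ |c_n|^2 = 48π^2 + 144

Expand and integrate term by term over [-π, π]:
  ∫ (12x)^2 dx = 144·(2π^3/3); ∫ 2·12·(-12)·x dx = 0 (odd integrand); ∫ (-12)^2 dx = 144·2π.
So (1/(2π)) ∫_{-π}^{π} (12x - 12)^2 dx = 144π^2/3 + 144 = 48π^2 + 144.
Parseval ⇒ Σ |c_n|^2 = 48π^2 + 144.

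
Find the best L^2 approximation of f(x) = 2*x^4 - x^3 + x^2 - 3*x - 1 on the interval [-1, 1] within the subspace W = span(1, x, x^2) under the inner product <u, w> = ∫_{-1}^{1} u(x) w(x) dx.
g(x) = 19*x^2/7 - 18*x/5 - 41/35

The best approximation g ∈ W is the orthogonal projection of f onto W. Writing g = a_0 + a_1 x + a_2 x^2, the coefficients solve the normal equations G · a = b where
  G_{ij} = <φ_i, φ_j> and b_i = <f, φ_i>, with φ_0 = 1, φ_1 = x, φ_2 = x^2.
G =
  [2, 0, 2/3]
  [0, 2/3, 0]
  [2/3, 0, 2/5],
b = (-8/15, -12/5, 32/105).
Solving gives a_0 = -41/35, a_1 = -18/5, a_2 = 19/7, so
  g(x) = 19*x^2/7 - 18*x/5 - 41/35.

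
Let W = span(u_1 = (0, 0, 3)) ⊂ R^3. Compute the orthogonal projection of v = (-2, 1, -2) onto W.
proj_W(v) = (0, 0, -2)

Set up U = [u_1 | ... | u_1] ∈ R^(3×1). The projector onto W = col(U) is P = U (U^T U)^(-1) U^T.
Compute U^T U =
  [9],
and U^T v = (-6).
Solve U^T U · c = U^T v for the coefficients: c = (-2/3). The projection is proj_W(v) = U c.
Check: (v - proj_W(v)) · u_1 = 0  (should be 0).
Result: proj_W(v) = (0, 0, -2).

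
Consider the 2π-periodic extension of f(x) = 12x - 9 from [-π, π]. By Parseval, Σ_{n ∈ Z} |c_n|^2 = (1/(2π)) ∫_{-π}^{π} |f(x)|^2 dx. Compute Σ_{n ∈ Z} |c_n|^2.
Σ |c_n|^2 = 48π^2 + 81

Expand and integrate term by term over [-π, π]:
  ∫ (12x)^2 dx = 144·(2π^3/3); ∫ 2·12·(-9)·x dx = 0 (odd integrand); ∫ (-9)^2 dx = 81·2π.
So (1/(2π)) ∫_{-π}^{π} (12x - 9)^2 dx = 144π^2/3 + 81 = 48π^2 + 81.
Parseval ⇒ Σ |c_n|^2 = 48π^2 + 81.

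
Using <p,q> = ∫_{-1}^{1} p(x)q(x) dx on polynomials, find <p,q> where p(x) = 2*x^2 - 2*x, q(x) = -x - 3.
<p,q> = -8/3

Expand the product: p(x)·q(x) = -2*x^3 - 4*x^2 + 6*x.
∫_{-1}^{1} of each monomial x^k gives [2/(k+1) if k even, 0 if k odd]. Integrating term-by-term (or equivalently evaluating the antiderivative F(x) = -x^4/2 - 4*x^3/3 + 3*x^2 at the endpoints):
  F(1) − F(−1) = 7/6 − (23/6) = -8/3.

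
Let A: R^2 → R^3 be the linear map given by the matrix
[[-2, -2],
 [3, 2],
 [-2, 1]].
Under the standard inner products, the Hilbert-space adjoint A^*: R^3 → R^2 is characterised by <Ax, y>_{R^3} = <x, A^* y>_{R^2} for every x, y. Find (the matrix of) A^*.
A^* = A^T =
[[-2, 3, -2],
 [-2, 2, 1]]

For real matrices with standard dot products, the defining identity <Ax, y> = <x, A^* y> gives (Ax)^T y = x^T (A^*) y, i.e. x^T A^T y = x^T (A^*) y. Since this holds for all x, y, we must have A^* = A^T. Therefore
A^* =
[[-2, 3, -2],
 [-2, 2, 1]].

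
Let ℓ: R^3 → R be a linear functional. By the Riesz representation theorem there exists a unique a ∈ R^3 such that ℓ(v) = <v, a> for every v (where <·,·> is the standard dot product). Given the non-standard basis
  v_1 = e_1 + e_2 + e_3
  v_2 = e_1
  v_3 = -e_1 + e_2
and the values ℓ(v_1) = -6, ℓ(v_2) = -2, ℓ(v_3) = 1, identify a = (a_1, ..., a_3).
a = (-2, -1, -3)

Write a = (a_1, ..., a_3) in the standard basis. For each basis vector v_i, ℓ(v_i) = <v_i, a> is a linear equation in the a_j's. Collect the n equations into a matrix system V a = ℓ, where row i of V is v_i (expressed in the standard basis). Since V is invertible (lower-triangular with 1s on the diagonal, up to permutation), solve by back-substitution:
  V =
[[1, 1, 1],
 [1, 0, 0],
 [-1, 1, 0]]
  V a = (-6, -2, 1)
Solving gives a = (-2, -1, -3).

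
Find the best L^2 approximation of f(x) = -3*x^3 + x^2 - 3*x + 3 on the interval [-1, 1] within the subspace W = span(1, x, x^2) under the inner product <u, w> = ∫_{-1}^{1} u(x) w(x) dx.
g(x) = x^2 - 24*x/5 + 3

The best approximation g ∈ W is the orthogonal projection of f onto W. Writing g = a_0 + a_1 x + a_2 x^2, the coefficients solve the normal equations G · a = b where
  G_{ij} = <φ_i, φ_j> and b_i = <f, φ_i>, with φ_0 = 1, φ_1 = x, φ_2 = x^2.
G =
  [2, 0, 2/3]
  [0, 2/3, 0]
  [2/3, 0, 2/5],
b = (20/3, -16/5, 12/5).
Solving gives a_0 = 3, a_1 = -24/5, a_2 = 1, so
  g(x) = x^2 - 24*x/5 + 3.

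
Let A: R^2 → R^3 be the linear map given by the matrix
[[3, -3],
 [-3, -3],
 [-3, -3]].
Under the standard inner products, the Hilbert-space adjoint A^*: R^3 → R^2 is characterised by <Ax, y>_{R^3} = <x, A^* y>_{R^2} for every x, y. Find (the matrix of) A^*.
A^* = A^T =
[[3, -3, -3],
 [-3, -3, -3]]

For real matrices with standard dot products, the defining identity <Ax, y> = <x, A^* y> gives (Ax)^T y = x^T (A^*) y, i.e. x^T A^T y = x^T (A^*) y. Since this holds for all x, y, we must have A^* = A^T. Therefore
A^* =
[[3, -3, -3],
 [-3, -3, -3]].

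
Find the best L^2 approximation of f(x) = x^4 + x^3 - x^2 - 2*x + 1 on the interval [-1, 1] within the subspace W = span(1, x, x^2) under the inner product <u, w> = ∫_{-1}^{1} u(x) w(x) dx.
g(x) = -x^2/7 - 7*x/5 + 32/35

The best approximation g ∈ W is the orthogonal projection of f onto W. Writing g = a_0 + a_1 x + a_2 x^2, the coefficients solve the normal equations G · a = b where
  G_{ij} = <φ_i, φ_j> and b_i = <f, φ_i>, with φ_0 = 1, φ_1 = x, φ_2 = x^2.
G =
  [2, 0, 2/3]
  [0, 2/3, 0]
  [2/3, 0, 2/5],
b = (26/15, -14/15, 58/105).
Solving gives a_0 = 32/35, a_1 = -7/5, a_2 = -1/7, so
  g(x) = -x^2/7 - 7*x/5 + 32/35.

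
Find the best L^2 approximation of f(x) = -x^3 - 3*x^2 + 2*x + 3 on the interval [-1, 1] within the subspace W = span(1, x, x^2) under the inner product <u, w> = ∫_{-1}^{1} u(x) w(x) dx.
g(x) = -3*x^2 + 7*x/5 + 3

The best approximation g ∈ W is the orthogonal projection of f onto W. Writing g = a_0 + a_1 x + a_2 x^2, the coefficients solve the normal equations G · a = b where
  G_{ij} = <φ_i, φ_j> and b_i = <f, φ_i>, with φ_0 = 1, φ_1 = x, φ_2 = x^2.
G =
  [2, 0, 2/3]
  [0, 2/3, 0]
  [2/3, 0, 2/5],
b = (4, 14/15, 4/5).
Solving gives a_0 = 3, a_1 = 7/5, a_2 = -3, so
  g(x) = -3*x^2 + 7*x/5 + 3.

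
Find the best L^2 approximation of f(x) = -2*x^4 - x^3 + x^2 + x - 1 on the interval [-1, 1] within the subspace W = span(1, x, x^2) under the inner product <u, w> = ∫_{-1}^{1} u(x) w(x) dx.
g(x) = -5*x^2/7 + 2*x/5 - 29/35

The best approximation g ∈ W is the orthogonal projection of f onto W. Writing g = a_0 + a_1 x + a_2 x^2, the coefficients solve the normal equations G · a = b where
  G_{ij} = <φ_i, φ_j> and b_i = <f, φ_i>, with φ_0 = 1, φ_1 = x, φ_2 = x^2.
G =
  [2, 0, 2/3]
  [0, 2/3, 0]
  [2/3, 0, 2/5],
b = (-32/15, 4/15, -88/105).
Solving gives a_0 = -29/35, a_1 = 2/5, a_2 = -5/7, so
  g(x) = -5*x^2/7 + 2*x/5 - 29/35.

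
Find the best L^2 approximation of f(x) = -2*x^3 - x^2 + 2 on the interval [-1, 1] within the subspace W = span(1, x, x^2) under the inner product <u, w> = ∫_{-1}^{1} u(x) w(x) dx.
g(x) = -x^2 - 6*x/5 + 2

The best approximation g ∈ W is the orthogonal projection of f onto W. Writing g = a_0 + a_1 x + a_2 x^2, the coefficients solve the normal equations G · a = b where
  G_{ij} = <φ_i, φ_j> and b_i = <f, φ_i>, with φ_0 = 1, φ_1 = x, φ_2 = x^2.
G =
  [2, 0, 2/3]
  [0, 2/3, 0]
  [2/3, 0, 2/5],
b = (10/3, -4/5, 14/15).
Solving gives a_0 = 2, a_1 = -6/5, a_2 = -1, so
  g(x) = -x^2 - 6*x/5 + 2.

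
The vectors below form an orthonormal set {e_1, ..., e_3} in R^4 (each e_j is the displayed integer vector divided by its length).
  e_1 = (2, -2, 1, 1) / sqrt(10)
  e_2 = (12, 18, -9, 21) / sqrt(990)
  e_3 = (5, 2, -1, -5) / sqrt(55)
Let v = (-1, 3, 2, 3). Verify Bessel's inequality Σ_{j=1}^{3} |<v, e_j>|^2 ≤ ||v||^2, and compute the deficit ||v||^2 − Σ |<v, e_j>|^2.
Σ |<v, e_j>|^2 = 66/5; ||v||^2 = 23; deficit = 49/5

Write each e_j = u_j / sqrt(<u_j, u_j>) where u_j is the displayed integer vector. Then <v, e_j> = <v, u_j> / sqrt(<u_j, u_j>), so |<v, e_j>|^2 = <v, u_j>^2 / <u_j, u_j>.
Coefficients: <v, e_1> = -3/sqrt(10), <v, e_2> = 87/sqrt(990), <v, e_3> = -16/sqrt(55).
Square and sum: Σ |<v, e_j>|^2 = 66/5.
Compute ||v||^2 = v·v = 23.
Deficit = 23 − 66/5 = 49/5 ≥ 0, confirming Bessel's inequality. (The deficit equals ||v − Σ <v,e_j> e_j||^2, the squared distance from v to span{e_j}.)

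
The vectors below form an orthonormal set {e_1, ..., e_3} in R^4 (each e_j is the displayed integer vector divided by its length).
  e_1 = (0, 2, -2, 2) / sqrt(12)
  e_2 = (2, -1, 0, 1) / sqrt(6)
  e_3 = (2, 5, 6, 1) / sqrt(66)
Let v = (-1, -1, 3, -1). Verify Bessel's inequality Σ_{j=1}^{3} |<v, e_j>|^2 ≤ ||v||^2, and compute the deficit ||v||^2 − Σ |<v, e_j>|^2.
Σ |<v, e_j>|^2 = 347/33; ||v||^2 = 12; deficit = 49/33

Write each e_j = u_j / sqrt(<u_j, u_j>) where u_j is the displayed integer vector. Then <v, e_j> = <v, u_j> / sqrt(<u_j, u_j>), so |<v, e_j>|^2 = <v, u_j>^2 / <u_j, u_j>.
Coefficients: <v, e_1> = -10/sqrt(12), <v, e_2> = -2/sqrt(6), <v, e_3> = 10/sqrt(66).
Square and sum: Σ |<v, e_j>|^2 = 347/33.
Compute ||v||^2 = v·v = 12.
Deficit = 12 − 347/33 = 49/33 ≥ 0, confirming Bessel's inequality. (The deficit equals ||v − Σ <v,e_j> e_j||^2, the squared distance from v to span{e_j}.)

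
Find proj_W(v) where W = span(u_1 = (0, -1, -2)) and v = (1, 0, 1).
proj_W(v) = (0, 2/5, 4/5)

Set up U = [u_1 | ... | u_1] ∈ R^(3×1). The projector onto W = col(U) is P = U (U^T U)^(-1) U^T.
Compute U^T U =
  [5],
and U^T v = (-2).
Solve U^T U · c = U^T v for the coefficients: c = (-2/5). The projection is proj_W(v) = U c.
Check: (v - proj_W(v)) · u_1 = 0  (should be 0).
Result: proj_W(v) = (0, 2/5, 4/5).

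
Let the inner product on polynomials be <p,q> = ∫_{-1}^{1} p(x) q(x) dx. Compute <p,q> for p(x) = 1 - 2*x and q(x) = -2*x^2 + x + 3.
<p,q> = 10/3

Expand the product: p(x)·q(x) = 4*x^3 - 4*x^2 - 5*x + 3.
∫_{-1}^{1} of each monomial x^k gives [2/(k+1) if k even, 0 if k odd]. Integrating term-by-term (or equivalently evaluating the antiderivative F(x) = x^4 - 4*x^3/3 - 5*x^2/2 + 3*x at the endpoints):
  F(1) − F(−1) = 1/6 − (-19/6) = 10/3.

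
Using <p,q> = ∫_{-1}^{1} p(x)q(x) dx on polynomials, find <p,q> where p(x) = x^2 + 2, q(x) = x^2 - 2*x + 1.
<p,q> = 32/5

Expand the product: p(x)·q(x) = x^4 - 2*x^3 + 3*x^2 - 4*x + 2.
∫_{-1}^{1} of each monomial x^k gives [2/(k+1) if k even, 0 if k odd]. Integrating term-by-term (or equivalently evaluating the antiderivative F(x) = x^5/5 - x^4/2 + x^3 - 2*x^2 + 2*x at the endpoints):
  F(1) − F(−1) = 7/10 − (-57/10) = 32/5.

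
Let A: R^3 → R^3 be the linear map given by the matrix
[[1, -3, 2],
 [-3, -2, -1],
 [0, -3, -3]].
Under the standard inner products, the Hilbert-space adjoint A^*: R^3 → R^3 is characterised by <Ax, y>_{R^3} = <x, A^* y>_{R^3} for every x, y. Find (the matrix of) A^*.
A^* = A^T =
[[1, -3, 0],
 [-3, -2, -3],
 [2, -1, -3]]

For real matrices with standard dot products, the defining identity <Ax, y> = <x, A^* y> gives (Ax)^T y = x^T (A^*) y, i.e. x^T A^T y = x^T (A^*) y. Since this holds for all x, y, we must have A^* = A^T. Therefore
A^* =
[[1, -3, 0],
 [-3, -2, -3],
 [2, -1, -3]].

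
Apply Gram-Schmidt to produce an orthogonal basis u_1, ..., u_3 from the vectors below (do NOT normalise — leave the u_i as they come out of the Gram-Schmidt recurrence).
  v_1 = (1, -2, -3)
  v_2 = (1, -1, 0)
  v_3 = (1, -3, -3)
Orthogonal basis:
  u_1 = (1, -2, -3)
  u_2 = (11/14, -4/7, 9/14)
  u_3 = (-9/19, -9/19, 3/19)

Apply the Gram-Schmidt recurrence
  u_1 = v_1
  u_i = v_i − Σ_{j<i} ((v_i · u_j) / (u_j · u_j)) · u_j.

Step by step this gives:
  u_1 = (1, -2, -3)
  u_2 = (11/14, -4/7, 9/14)
  u_3 = (-9/19, -9/19, 3/19)

Orthogonality check:
  u_2 · u_1 = 0 (should be 0)
  u_3 · u_1 = 0 (should be 0)
  u_3 · u_2 = 0 (should be 0)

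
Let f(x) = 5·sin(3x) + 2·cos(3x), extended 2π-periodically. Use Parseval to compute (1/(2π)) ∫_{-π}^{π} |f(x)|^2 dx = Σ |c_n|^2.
Σ |c_n|^2 = 29/2

Expand |f|^2 and use orthogonality of {sin(nx), cos(mx)} on [-π, π]:
  ∫_{-π}^{π} sin(nx)^2 dx = π, ∫ cos(mx)^2 dx = π, and cross terms integrate to 0.
So ∫_{-π}^{π} f(x)^2 dx = 5^2 · π + 2^2 · π = (25 + 4)π.
Divide by 2π: (25 + 4)/2 = 29/2.
By Parseval, this equals Σ |c_n|^2.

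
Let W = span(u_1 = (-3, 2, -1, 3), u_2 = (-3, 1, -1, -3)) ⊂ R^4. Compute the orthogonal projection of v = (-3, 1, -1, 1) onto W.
proj_W(v) = (-1245/451, 691/451, -415/451, 411/451)

Set up U = [u_1 | ... | u_2] ∈ R^(4×2). The projector onto W = col(U) is P = U (U^T U)^(-1) U^T.
Compute U^T U =
  [23, 3]
  [3, 20],
and U^T v = (15, 8).
Solve U^T U · c = U^T v for the coefficients: c = (276/451, 139/451). The projection is proj_W(v) = U c.
Check: (v - proj_W(v)) · u_1 = 0  (should be 0).
Check: (v - proj_W(v)) · u_2 = 0  (should be 0).
Result: proj_W(v) = (-1245/451, 691/451, -415/451, 411/451).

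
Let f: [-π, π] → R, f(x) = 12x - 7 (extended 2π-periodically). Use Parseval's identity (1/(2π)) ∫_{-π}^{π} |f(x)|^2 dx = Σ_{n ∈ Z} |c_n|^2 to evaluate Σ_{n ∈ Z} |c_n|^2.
Σ |c_n|^2 = 48π^2 + 49

Expand and integrate term by term over [-π, π]:
  ∫ (12x)^2 dx = 144·(2π^3/3); ∫ 2·12·(-7)·x dx = 0 (odd integrand); ∫ (-7)^2 dx = 49·2π.
So (1/(2π)) ∫_{-π}^{π} (12x - 7)^2 dx = 144π^2/3 + 49 = 48π^2 + 49.
Parseval ⇒ Σ |c_n|^2 = 48π^2 + 49.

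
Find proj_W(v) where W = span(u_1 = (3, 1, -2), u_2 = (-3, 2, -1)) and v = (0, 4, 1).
proj_W(v) = (-15/19, 31/19, -26/19)

Set up U = [u_1 | ... | u_2] ∈ R^(3×2). The projector onto W = col(U) is P = U (U^T U)^(-1) U^T.
Compute U^T U =
  [14, -5]
  [-5, 14],
and U^T v = (2, 7).
Solve U^T U · c = U^T v for the coefficients: c = (7/19, 12/19). The projection is proj_W(v) = U c.
Check: (v - proj_W(v)) · u_1 = 0  (should be 0).
Check: (v - proj_W(v)) · u_2 = 0  (should be 0).
Result: proj_W(v) = (-15/19, 31/19, -26/19).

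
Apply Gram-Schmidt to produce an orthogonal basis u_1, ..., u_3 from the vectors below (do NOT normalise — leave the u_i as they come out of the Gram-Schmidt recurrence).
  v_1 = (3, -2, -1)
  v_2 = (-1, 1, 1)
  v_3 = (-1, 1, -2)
Orthogonal basis:
  u_1 = (3, -2, -1)
  u_2 = (2/7, 1/7, 4/7)
  u_3 = (1/2, 1, -1/2)

Apply the Gram-Schmidt recurrence
  u_1 = v_1
  u_i = v_i − Σ_{j<i} ((v_i · u_j) / (u_j · u_j)) · u_j.

Step by step this gives:
  u_1 = (3, -2, -1)
  u_2 = (2/7, 1/7, 4/7)
  u_3 = (1/2, 1, -1/2)

Orthogonality check:
  u_2 · u_1 = 0 (should be 0)
  u_3 · u_1 = 0 (should be 0)
  u_3 · u_2 = 0 (should be 0)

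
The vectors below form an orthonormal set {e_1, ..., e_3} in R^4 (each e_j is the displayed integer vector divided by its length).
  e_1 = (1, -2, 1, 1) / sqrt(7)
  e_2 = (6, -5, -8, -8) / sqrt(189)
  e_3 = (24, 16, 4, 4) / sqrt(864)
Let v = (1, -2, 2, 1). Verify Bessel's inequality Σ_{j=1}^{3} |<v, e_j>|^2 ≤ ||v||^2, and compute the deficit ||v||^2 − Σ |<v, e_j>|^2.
Σ |<v, e_j>|^2 = 19/2; ||v||^2 = 10; deficit = 1/2

Write each e_j = u_j / sqrt(<u_j, u_j>) where u_j is the displayed integer vector. Then <v, e_j> = <v, u_j> / sqrt(<u_j, u_j>), so |<v, e_j>|^2 = <v, u_j>^2 / <u_j, u_j>.
Coefficients: <v, e_1> = 8/sqrt(7), <v, e_2> = -8/sqrt(189), <v, e_3> = 4/sqrt(864).
Square and sum: Σ |<v, e_j>|^2 = 19/2.
Compute ||v||^2 = v·v = 10.
Deficit = 10 − 19/2 = 1/2 ≥ 0, confirming Bessel's inequality. (The deficit equals ||v − Σ <v,e_j> e_j||^2, the squared distance from v to span{e_j}.)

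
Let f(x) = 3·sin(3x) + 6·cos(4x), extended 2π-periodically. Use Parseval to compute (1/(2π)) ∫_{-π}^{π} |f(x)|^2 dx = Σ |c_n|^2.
Σ |c_n|^2 = 45/2

Expand |f|^2 and use orthogonality of {sin(nx), cos(mx)} on [-π, π]:
  ∫_{-π}^{π} sin(nx)^2 dx = π, ∫ cos(mx)^2 dx = π, and cross terms integrate to 0.
So ∫_{-π}^{π} f(x)^2 dx = 3^2 · π + 6^2 · π = (9 + 36)π.
Divide by 2π: (9 + 36)/2 = 45/2.
By Parseval, this equals Σ |c_n|^2.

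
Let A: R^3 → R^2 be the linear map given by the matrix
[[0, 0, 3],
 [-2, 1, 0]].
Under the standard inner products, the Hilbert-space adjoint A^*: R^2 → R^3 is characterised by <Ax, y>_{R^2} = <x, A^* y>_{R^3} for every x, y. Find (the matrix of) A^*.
A^* = A^T =
[[0, -2],
 [0, 1],
 [3, 0]]

For real matrices with standard dot products, the defining identity <Ax, y> = <x, A^* y> gives (Ax)^T y = x^T (A^*) y, i.e. x^T A^T y = x^T (A^*) y. Since this holds for all x, y, we must have A^* = A^T. Therefore
A^* =
[[0, -2],
 [0, 1],
 [3, 0]].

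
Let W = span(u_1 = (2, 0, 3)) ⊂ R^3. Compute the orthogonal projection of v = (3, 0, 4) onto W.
proj_W(v) = (36/13, 0, 54/13)

Set up U = [u_1 | ... | u_1] ∈ R^(3×1). The projector onto W = col(U) is P = U (U^T U)^(-1) U^T.
Compute U^T U =
  [13],
and U^T v = (18).
Solve U^T U · c = U^T v for the coefficients: c = (18/13). The projection is proj_W(v) = U c.
Check: (v - proj_W(v)) · u_1 = 0  (should be 0).
Result: proj_W(v) = (36/13, 0, 54/13).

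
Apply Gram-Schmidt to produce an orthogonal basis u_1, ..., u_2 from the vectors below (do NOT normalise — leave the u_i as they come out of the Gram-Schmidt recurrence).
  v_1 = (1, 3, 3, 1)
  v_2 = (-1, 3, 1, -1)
Orthogonal basis:
  u_1 = (1, 3, 3, 1)
  u_2 = (-3/2, 3/2, -1/2, -3/2)

Apply the Gram-Schmidt recurrence
  u_1 = v_1
  u_i = v_i − Σ_{j<i} ((v_i · u_j) / (u_j · u_j)) · u_j.

Step by step this gives:
  u_1 = (1, 3, 3, 1)
  u_2 = (-3/2, 3/2, -1/2, -3/2)

Orthogonality check:
  u_2 · u_1 = 0 (should be 0)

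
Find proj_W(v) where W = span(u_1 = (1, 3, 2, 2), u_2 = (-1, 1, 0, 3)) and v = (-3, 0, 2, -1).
proj_W(v) = (-19/134, -25/134, -11/67, 1/67)

Set up U = [u_1 | ... | u_2] ∈ R^(4×2). The projector onto W = col(U) is P = U (U^T U)^(-1) U^T.
Compute U^T U =
  [18, 8]
  [8, 11],
and U^T v = (-1, 0).
Solve U^T U · c = U^T v for the coefficients: c = (-11/134, 4/67). The projection is proj_W(v) = U c.
Check: (v - proj_W(v)) · u_1 = 0  (should be 0).
Check: (v - proj_W(v)) · u_2 = 0  (should be 0).
Result: proj_W(v) = (-19/134, -25/134, -11/67, 1/67).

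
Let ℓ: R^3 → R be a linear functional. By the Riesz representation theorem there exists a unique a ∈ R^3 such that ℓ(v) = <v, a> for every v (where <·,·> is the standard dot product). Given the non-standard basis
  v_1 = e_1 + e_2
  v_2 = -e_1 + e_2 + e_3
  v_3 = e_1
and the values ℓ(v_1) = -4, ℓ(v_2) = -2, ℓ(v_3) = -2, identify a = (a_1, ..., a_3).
a = (-2, -2, -2)

Write a = (a_1, ..., a_3) in the standard basis. For each basis vector v_i, ℓ(v_i) = <v_i, a> is a linear equation in the a_j's. Collect the n equations into a matrix system V a = ℓ, where row i of V is v_i (expressed in the standard basis). Since V is invertible (lower-triangular with 1s on the diagonal, up to permutation), solve by back-substitution:
  V =
[[1, 1, 0],
 [-1, 1, 1],
 [1, 0, 0]]
  V a = (-4, -2, -2)
Solving gives a = (-2, -2, -2).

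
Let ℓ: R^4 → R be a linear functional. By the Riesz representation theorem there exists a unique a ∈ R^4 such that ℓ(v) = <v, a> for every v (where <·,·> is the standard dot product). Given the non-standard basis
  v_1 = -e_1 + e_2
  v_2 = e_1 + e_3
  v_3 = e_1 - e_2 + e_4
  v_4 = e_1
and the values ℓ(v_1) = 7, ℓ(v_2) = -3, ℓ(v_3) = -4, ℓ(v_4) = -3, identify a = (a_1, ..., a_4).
a = (-3, 4, 0, 3)

Write a = (a_1, ..., a_4) in the standard basis. For each basis vector v_i, ℓ(v_i) = <v_i, a> is a linear equation in the a_j's. Collect the n equations into a matrix system V a = ℓ, where row i of V is v_i (expressed in the standard basis). Since V is invertible (lower-triangular with 1s on the diagonal, up to permutation), solve by back-substitution:
  V =
[[-1, 1, 0, 0],
 [1, 0, 1, 0],
 [1, -1, 0, 1],
 [1, 0, 0, 0]]
  V a = (7, -3, -4, -3)
Solving gives a = (-3, 4, 0, 3).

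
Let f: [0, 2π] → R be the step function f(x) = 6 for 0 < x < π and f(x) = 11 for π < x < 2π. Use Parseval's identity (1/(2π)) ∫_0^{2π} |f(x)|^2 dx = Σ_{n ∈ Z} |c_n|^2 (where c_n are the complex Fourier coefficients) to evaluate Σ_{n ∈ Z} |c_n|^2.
Σ |c_n|^2 = 157/2

Parseval equates the L^2 energy of f (normalised by 1/(2π)) with the ℓ^2 sum of its Fourier coefficients: (1/(2π)) ∫_0^{2π} |f|^2 = Σ |c_n|^2.
Compute the left side: (1/(2π)) [∫_0^π 6^2 dx + ∫_π^{2π} 11^2 dx] = (1/(2π)) · (36π + 121π) = (36 + 121)/2 = 157/2.
So Σ_{n ∈ Z} |c_n|^2 = 157/2.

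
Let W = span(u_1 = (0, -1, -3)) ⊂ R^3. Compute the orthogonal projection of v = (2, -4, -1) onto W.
proj_W(v) = (0, -7/10, -21/10)

Set up U = [u_1 | ... | u_1] ∈ R^(3×1). The projector onto W = col(U) is P = U (U^T U)^(-1) U^T.
Compute U^T U =
  [10],
and U^T v = (7).
Solve U^T U · c = U^T v for the coefficients: c = (7/10). The projection is proj_W(v) = U c.
Check: (v - proj_W(v)) · u_1 = 0  (should be 0).
Result: proj_W(v) = (0, -7/10, -21/10).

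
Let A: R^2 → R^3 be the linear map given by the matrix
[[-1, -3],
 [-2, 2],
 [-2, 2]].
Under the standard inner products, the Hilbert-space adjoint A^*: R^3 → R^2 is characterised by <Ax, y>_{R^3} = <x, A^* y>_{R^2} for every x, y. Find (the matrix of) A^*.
A^* = A^T =
[[-1, -2, -2],
 [-3, 2, 2]]

For real matrices with standard dot products, the defining identity <Ax, y> = <x, A^* y> gives (Ax)^T y = x^T (A^*) y, i.e. x^T A^T y = x^T (A^*) y. Since this holds for all x, y, we must have A^* = A^T. Therefore
A^* =
[[-1, -2, -2],
 [-3, 2, 2]].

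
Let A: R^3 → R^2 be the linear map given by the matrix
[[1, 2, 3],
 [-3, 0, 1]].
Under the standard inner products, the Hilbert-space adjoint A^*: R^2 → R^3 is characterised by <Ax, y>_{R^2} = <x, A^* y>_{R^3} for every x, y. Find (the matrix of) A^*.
A^* = A^T =
[[1, -3],
 [2, 0],
 [3, 1]]

For real matrices with standard dot products, the defining identity <Ax, y> = <x, A^* y> gives (Ax)^T y = x^T (A^*) y, i.e. x^T A^T y = x^T (A^*) y. Since this holds for all x, y, we must have A^* = A^T. Therefore
A^* =
[[1, -3],
 [2, 0],
 [3, 1]].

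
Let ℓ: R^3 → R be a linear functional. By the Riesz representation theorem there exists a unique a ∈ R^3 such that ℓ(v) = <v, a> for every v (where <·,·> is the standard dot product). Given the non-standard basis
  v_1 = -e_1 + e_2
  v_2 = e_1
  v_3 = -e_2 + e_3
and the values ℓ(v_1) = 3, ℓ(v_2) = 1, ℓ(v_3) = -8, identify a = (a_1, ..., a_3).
a = (1, 4, -4)

Write a = (a_1, ..., a_3) in the standard basis. For each basis vector v_i, ℓ(v_i) = <v_i, a> is a linear equation in the a_j's. Collect the n equations into a matrix system V a = ℓ, where row i of V is v_i (expressed in the standard basis). Since V is invertible (lower-triangular with 1s on the diagonal, up to permutation), solve by back-substitution:
  V =
[[-1, 1, 0],
 [1, 0, 0],
 [0, -1, 1]]
  V a = (3, 1, -8)
Solving gives a = (1, 4, -4).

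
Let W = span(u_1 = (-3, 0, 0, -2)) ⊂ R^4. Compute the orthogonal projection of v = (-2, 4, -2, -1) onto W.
proj_W(v) = (-24/13, 0, 0, -16/13)

Set up U = [u_1 | ... | u_1] ∈ R^(4×1). The projector onto W = col(U) is P = U (U^T U)^(-1) U^T.
Compute U^T U =
  [13],
and U^T v = (8).
Solve U^T U · c = U^T v for the coefficients: c = (8/13). The projection is proj_W(v) = U c.
Check: (v - proj_W(v)) · u_1 = 0  (should be 0).
Result: proj_W(v) = (-24/13, 0, 0, -16/13).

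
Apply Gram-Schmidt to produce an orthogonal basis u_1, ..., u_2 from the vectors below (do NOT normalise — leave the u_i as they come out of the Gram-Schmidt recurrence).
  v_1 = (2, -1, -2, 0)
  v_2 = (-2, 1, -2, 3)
Orthogonal basis:
  u_1 = (2, -1, -2, 0)
  u_2 = (-16/9, 8/9, -20/9, 3)

Apply the Gram-Schmidt recurrence
  u_1 = v_1
  u_i = v_i − Σ_{j<i} ((v_i · u_j) / (u_j · u_j)) · u_j.

Step by step this gives:
  u_1 = (2, -1, -2, 0)
  u_2 = (-16/9, 8/9, -20/9, 3)

Orthogonality check:
  u_2 · u_1 = 0 (should be 0)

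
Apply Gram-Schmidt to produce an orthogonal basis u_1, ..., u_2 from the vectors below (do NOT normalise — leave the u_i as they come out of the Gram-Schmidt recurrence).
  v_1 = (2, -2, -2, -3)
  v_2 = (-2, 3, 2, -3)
Orthogonal basis:
  u_1 = (2, -2, -2, -3)
  u_2 = (-32/21, 53/21, 32/21, -26/7)

Apply the Gram-Schmidt recurrence
  u_1 = v_1
  u_i = v_i − Σ_{j<i} ((v_i · u_j) / (u_j · u_j)) · u_j.

Step by step this gives:
  u_1 = (2, -2, -2, -3)
  u_2 = (-32/21, 53/21, 32/21, -26/7)

Orthogonality check:
  u_2 · u_1 = 0 (should be 0)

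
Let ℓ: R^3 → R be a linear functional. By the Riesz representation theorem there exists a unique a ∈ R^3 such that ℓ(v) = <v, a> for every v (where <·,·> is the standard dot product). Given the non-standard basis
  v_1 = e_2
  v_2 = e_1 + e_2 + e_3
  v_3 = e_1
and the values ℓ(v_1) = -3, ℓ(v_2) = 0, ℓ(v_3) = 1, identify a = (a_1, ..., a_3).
a = (1, -3, 2)

Write a = (a_1, ..., a_3) in the standard basis. For each basis vector v_i, ℓ(v_i) = <v_i, a> is a linear equation in the a_j's. Collect the n equations into a matrix system V a = ℓ, where row i of V is v_i (expressed in the standard basis). Since V is invertible (lower-triangular with 1s on the diagonal, up to permutation), solve by back-substitution:
  V =
[[0, 1, 0],
 [1, 1, 1],
 [1, 0, 0]]
  V a = (-3, 0, 1)
Solving gives a = (1, -3, 2).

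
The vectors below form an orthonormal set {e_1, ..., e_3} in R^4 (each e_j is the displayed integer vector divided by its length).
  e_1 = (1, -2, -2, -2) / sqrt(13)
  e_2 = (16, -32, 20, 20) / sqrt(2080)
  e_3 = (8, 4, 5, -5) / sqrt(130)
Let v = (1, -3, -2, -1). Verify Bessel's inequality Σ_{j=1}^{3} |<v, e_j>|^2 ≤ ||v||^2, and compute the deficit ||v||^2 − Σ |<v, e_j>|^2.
Σ |<v, e_j>|^2 = 194/13; ||v||^2 = 15; deficit = 1/13

Write each e_j = u_j / sqrt(<u_j, u_j>) where u_j is the displayed integer vector. Then <v, e_j> = <v, u_j> / sqrt(<u_j, u_j>), so |<v, e_j>|^2 = <v, u_j>^2 / <u_j, u_j>.
Coefficients: <v, e_1> = 13/sqrt(13), <v, e_2> = 52/sqrt(2080), <v, e_3> = -9/sqrt(130).
Square and sum: Σ |<v, e_j>|^2 = 194/13.
Compute ||v||^2 = v·v = 15.
Deficit = 15 − 194/13 = 1/13 ≥ 0, confirming Bessel's inequality. (The deficit equals ||v − Σ <v,e_j> e_j||^2, the squared distance from v to span{e_j}.)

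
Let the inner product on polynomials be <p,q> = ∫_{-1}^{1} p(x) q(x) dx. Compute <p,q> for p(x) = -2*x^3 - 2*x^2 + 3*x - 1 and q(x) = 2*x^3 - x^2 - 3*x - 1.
<p,q> = 86/35

Expand the product: p(x)·q(x) = -4*x^6 - 2*x^5 + 14*x^4 + 3*x^3 - 6*x^2 + 1.
∫_{-1}^{1} of each monomial x^k gives [2/(k+1) if k even, 0 if k odd]. Integrating term-by-term (or equivalently evaluating the antiderivative F(x) = -4*x^7/7 - x^6/3 + 14*x^5/5 + 3*x^4/4 - 2*x^3 + x at the endpoints):
  F(1) − F(−1) = 691/420 − (-341/420) = 86/35.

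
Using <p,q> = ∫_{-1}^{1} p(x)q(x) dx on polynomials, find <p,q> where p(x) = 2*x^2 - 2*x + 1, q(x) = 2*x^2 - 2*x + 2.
<p,q> = 184/15

Expand the product: p(x)·q(x) = 4*x^4 - 8*x^3 + 10*x^2 - 6*x + 2.
∫_{-1}^{1} of each monomial x^k gives [2/(k+1) if k even, 0 if k odd]. Integrating term-by-term (or equivalently evaluating the antiderivative F(x) = 4*x^5/5 - 2*x^4 + 10*x^3/3 - 3*x^2 + 2*x at the endpoints):
  F(1) − F(−1) = 17/15 − (-167/15) = 184/15.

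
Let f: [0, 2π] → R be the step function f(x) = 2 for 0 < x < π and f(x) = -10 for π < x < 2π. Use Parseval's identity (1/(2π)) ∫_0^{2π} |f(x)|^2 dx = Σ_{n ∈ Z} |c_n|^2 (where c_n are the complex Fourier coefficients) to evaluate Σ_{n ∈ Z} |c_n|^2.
Σ |c_n|^2 = 52

Parseval equates the L^2 energy of f (normalised by 1/(2π)) with the ℓ^2 sum of its Fourier coefficients: (1/(2π)) ∫_0^{2π} |f|^2 = Σ |c_n|^2.
Compute the left side: (1/(2π)) [∫_0^π 2^2 dx + ∫_π^{2π} (-10)^2 dx] = (1/(2π)) · (4π + 100π) = (4 + 100)/2 = 52.
So Σ_{n ∈ Z} |c_n|^2 = 52.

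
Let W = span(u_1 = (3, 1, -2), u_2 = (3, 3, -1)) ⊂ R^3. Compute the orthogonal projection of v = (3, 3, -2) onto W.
proj_W(v) = (24/7, 96/35, -52/35)

Set up U = [u_1 | ... | u_2] ∈ R^(3×2). The projector onto W = col(U) is P = U (U^T U)^(-1) U^T.
Compute U^T U =
  [14, 14]
  [14, 19],
and U^T v = (16, 20).
Solve U^T U · c = U^T v for the coefficients: c = (12/35, 4/5). The projection is proj_W(v) = U c.
Check: (v - proj_W(v)) · u_1 = 0  (should be 0).
Check: (v - proj_W(v)) · u_2 = 0  (should be 0).
Result: proj_W(v) = (24/7, 96/35, -52/35).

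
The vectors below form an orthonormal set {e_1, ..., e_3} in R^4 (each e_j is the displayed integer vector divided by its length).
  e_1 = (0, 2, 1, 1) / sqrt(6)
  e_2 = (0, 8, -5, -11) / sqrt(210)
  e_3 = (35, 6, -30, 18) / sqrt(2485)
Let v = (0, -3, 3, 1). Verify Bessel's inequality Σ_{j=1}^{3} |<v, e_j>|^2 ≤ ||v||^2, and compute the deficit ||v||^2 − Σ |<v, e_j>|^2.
Σ |<v, e_j>|^2 = 7*2**(109/144)*3**(43/90)*5**(5/16)*7**(67/360)/3; ||v||^2 = 19; deficit = 225/71

Write each e_j = u_j / sqrt(<u_j, u_j>) where u_j is the displayed integer vector. Then <v, e_j> = <v, u_j> / sqrt(<u_j, u_j>), so |<v, e_j>|^2 = <v, u_j>^2 / <u_j, u_j>.
Coefficients: <v, e_1> = -2/sqrt(6), <v, e_2> = -50/sqrt(210), <v, e_3> = -90/sqrt(2485).
Square and sum: Σ |<v, e_j>|^2 = 7*2**(109/144)*3**(43/90)*5**(5/16)*7**(67/360)/3.
Compute ||v||^2 = v·v = 19.
Deficit = 19 − 7*2**(109/144)*3**(43/90)*5**(5/16)*7**(67/360)/3 = 225/71 ≥ 0, confirming Bessel's inequality. (The deficit equals ||v − Σ <v,e_j> e_j||^2, the squared distance from v to span{e_j}.)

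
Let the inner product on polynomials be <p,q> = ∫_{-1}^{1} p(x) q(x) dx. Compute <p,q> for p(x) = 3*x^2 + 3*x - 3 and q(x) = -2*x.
<p,q> = -4

Expand the product: p(x)·q(x) = -6*x^3 - 6*x^2 + 6*x.
∫_{-1}^{1} of each monomial x^k gives [2/(k+1) if k even, 0 if k odd]. Integrating term-by-term (or equivalently evaluating the antiderivative F(x) = -3*x^4/2 - 2*x^3 + 3*x^2 at the endpoints):
  F(1) − F(−1) = -1/2 − (7/2) = -4.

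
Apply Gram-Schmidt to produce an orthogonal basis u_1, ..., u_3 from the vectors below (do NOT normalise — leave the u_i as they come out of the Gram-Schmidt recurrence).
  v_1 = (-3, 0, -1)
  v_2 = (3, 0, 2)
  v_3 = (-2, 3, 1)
Orthogonal basis:
  u_1 = (-3, 0, -1)
  u_2 = (-3/10, 0, 9/10)
  u_3 = (0, 3, 0)

Apply the Gram-Schmidt recurrence
  u_1 = v_1
  u_i = v_i − Σ_{j<i} ((v_i · u_j) / (u_j · u_j)) · u_j.

Step by step this gives:
  u_1 = (-3, 0, -1)
  u_2 = (-3/10, 0, 9/10)
  u_3 = (0, 3, 0)

Orthogonality check:
  u_2 · u_1 = 0 (should be 0)
  u_3 · u_1 = 0 (should be 0)
  u_3 · u_2 = 0 (should be 0)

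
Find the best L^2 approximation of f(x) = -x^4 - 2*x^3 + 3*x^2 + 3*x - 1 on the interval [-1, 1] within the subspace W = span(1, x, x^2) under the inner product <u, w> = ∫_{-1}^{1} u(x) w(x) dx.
g(x) = 15*x^2/7 + 9*x/5 - 32/35

The best approximation g ∈ W is the orthogonal projection of f onto W. Writing g = a_0 + a_1 x + a_2 x^2, the coefficients solve the normal equations G · a = b where
  G_{ij} = <φ_i, φ_j> and b_i = <f, φ_i>, with φ_0 = 1, φ_1 = x, φ_2 = x^2.
G =
  [2, 0, 2/3]
  [0, 2/3, 0]
  [2/3, 0, 2/5],
b = (-2/5, 6/5, 26/105).
Solving gives a_0 = -32/35, a_1 = 9/5, a_2 = 15/7, so
  g(x) = 15*x^2/7 + 9*x/5 - 32/35.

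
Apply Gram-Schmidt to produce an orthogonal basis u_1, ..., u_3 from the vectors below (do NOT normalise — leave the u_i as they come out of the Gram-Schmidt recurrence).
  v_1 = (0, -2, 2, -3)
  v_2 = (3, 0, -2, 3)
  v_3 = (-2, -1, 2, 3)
Orthogonal basis:
  u_1 = (0, -2, 2, -3)
  u_2 = (3, -26/17, -8/17, 12/17)
  u_3 = (-242/205, -363/205, 456/205, 546/205)

Apply the Gram-Schmidt recurrence
  u_1 = v_1
  u_i = v_i − Σ_{j<i} ((v_i · u_j) / (u_j · u_j)) · u_j.

Step by step this gives:
  u_1 = (0, -2, 2, -3)
  u_2 = (3, -26/17, -8/17, 12/17)
  u_3 = (-242/205, -363/205, 456/205, 546/205)

Orthogonality check:
  u_2 · u_1 = 0 (should be 0)
  u_3 · u_1 = 0 (should be 0)
  u_3 · u_2 = 0 (should be 0)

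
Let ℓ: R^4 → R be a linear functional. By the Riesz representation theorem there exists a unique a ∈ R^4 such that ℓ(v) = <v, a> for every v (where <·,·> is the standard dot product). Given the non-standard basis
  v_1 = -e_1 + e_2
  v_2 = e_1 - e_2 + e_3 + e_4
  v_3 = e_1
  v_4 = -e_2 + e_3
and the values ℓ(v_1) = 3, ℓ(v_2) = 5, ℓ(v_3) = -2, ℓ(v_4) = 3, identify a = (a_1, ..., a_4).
a = (-2, 1, 4, 4)

Write a = (a_1, ..., a_4) in the standard basis. For each basis vector v_i, ℓ(v_i) = <v_i, a> is a linear equation in the a_j's. Collect the n equations into a matrix system V a = ℓ, where row i of V is v_i (expressed in the standard basis). Since V is invertible (lower-triangular with 1s on the diagonal, up to permutation), solve by back-substitution:
  V =
[[-1, 1, 0, 0],
 [1, -1, 1, 1],
 [1, 0, 0, 0],
 [0, -1, 1, 0]]
  V a = (3, 5, -2, 3)
Solving gives a = (-2, 1, 4, 4).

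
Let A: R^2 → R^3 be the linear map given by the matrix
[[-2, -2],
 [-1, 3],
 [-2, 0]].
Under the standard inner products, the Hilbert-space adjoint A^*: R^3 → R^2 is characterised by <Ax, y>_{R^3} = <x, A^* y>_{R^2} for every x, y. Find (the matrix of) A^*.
A^* = A^T =
[[-2, -1, -2],
 [-2, 3, 0]]

For real matrices with standard dot products, the defining identity <Ax, y> = <x, A^* y> gives (Ax)^T y = x^T (A^*) y, i.e. x^T A^T y = x^T (A^*) y. Since this holds for all x, y, we must have A^* = A^T. Therefore
A^* =
[[-2, -1, -2],
 [-2, 3, 0]].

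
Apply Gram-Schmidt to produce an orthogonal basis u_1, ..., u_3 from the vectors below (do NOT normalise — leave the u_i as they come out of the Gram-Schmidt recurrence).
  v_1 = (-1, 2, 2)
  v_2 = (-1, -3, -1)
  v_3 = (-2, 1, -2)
Orthogonal basis:
  u_1 = (-1, 2, 2)
  u_2 = (-16/9, -13/9, 5/9)
  u_3 = (-42/25, 63/50, -21/10)

Apply the Gram-Schmidt recurrence
  u_1 = v_1
  u_i = v_i − Σ_{j<i} ((v_i · u_j) / (u_j · u_j)) · u_j.

Step by step this gives:
  u_1 = (-1, 2, 2)
  u_2 = (-16/9, -13/9, 5/9)
  u_3 = (-42/25, 63/50, -21/10)

Orthogonality check:
  u_2 · u_1 = 0 (should be 0)
  u_3 · u_1 = 0 (should be 0)
  u_3 · u_2 = 0 (should be 0)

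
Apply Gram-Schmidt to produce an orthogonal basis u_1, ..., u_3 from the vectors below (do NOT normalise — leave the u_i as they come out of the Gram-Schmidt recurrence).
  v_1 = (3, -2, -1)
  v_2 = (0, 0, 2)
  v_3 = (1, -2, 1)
Orthogonal basis:
  u_1 = (3, -2, -1)
  u_2 = (3/7, -2/7, 13/7)
  u_3 = (-8/13, -12/13, 0)

Apply the Gram-Schmidt recurrence
  u_1 = v_1
  u_i = v_i − Σ_{j<i} ((v_i · u_j) / (u_j · u_j)) · u_j.

Step by step this gives:
  u_1 = (3, -2, -1)
  u_2 = (3/7, -2/7, 13/7)
  u_3 = (-8/13, -12/13, 0)

Orthogonality check:
  u_2 · u_1 = 0 (should be 0)
  u_3 · u_1 = 0 (should be 0)
  u_3 · u_2 = 0 (should be 0)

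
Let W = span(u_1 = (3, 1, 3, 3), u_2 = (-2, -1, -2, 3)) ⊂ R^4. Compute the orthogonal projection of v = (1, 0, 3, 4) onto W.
proj_W(v) = (116/61, 30/61, 116/61, 246/61)

Set up U = [u_1 | ... | u_2] ∈ R^(4×2). The projector onto W = col(U) is P = U (U^T U)^(-1) U^T.
Compute U^T U =
  [28, -4]
  [-4, 18],
and U^T v = (24, 4).
Solve U^T U · c = U^T v for the coefficients: c = (56/61, 26/61). The projection is proj_W(v) = U c.
Check: (v - proj_W(v)) · u_1 = 0  (should be 0).
Check: (v - proj_W(v)) · u_2 = 0  (should be 0).
Result: proj_W(v) = (116/61, 30/61, 116/61, 246/61).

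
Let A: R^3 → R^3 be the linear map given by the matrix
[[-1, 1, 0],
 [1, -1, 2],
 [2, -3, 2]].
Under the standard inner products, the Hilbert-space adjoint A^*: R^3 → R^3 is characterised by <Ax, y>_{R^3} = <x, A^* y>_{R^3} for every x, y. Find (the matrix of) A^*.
A^* = A^T =
[[-1, 1, 2],
 [1, -1, -3],
 [0, 2, 2]]

For real matrices with standard dot products, the defining identity <Ax, y> = <x, A^* y> gives (Ax)^T y = x^T (A^*) y, i.e. x^T A^T y = x^T (A^*) y. Since this holds for all x, y, we must have A^* = A^T. Therefore
A^* =
[[-1, 1, 2],
 [1, -1, -3],
 [0, 2, 2]].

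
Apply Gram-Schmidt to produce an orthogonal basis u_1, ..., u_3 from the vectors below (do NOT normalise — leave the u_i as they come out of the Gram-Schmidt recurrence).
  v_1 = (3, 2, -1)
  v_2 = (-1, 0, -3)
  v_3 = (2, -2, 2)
Orthogonal basis:
  u_1 = (3, 2, -1)
  u_2 = (-1, 0, -3)
  u_3 = (6/5, -2, -2/5)

Apply the Gram-Schmidt recurrence
  u_1 = v_1
  u_i = v_i − Σ_{j<i} ((v_i · u_j) / (u_j · u_j)) · u_j.

Step by step this gives:
  u_1 = (3, 2, -1)
  u_2 = (-1, 0, -3)
  u_3 = (6/5, -2, -2/5)

Orthogonality check:
  u_2 · u_1 = 0 (should be 0)
  u_3 · u_1 = 0 (should be 0)
  u_3 · u_2 = 0 (should be 0)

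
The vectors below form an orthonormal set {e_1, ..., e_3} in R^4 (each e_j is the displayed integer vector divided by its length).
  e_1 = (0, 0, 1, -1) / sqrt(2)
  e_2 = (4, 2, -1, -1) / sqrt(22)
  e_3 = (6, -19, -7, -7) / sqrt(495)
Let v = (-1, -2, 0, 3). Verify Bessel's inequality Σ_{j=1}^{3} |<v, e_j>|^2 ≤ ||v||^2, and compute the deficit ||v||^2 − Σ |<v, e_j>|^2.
Σ |<v, e_j>|^2 = 461/45; ||v||^2 = 14; deficit = 169/45

Write each e_j = u_j / sqrt(<u_j, u_j>) where u_j is the displayed integer vector. Then <v, e_j> = <v, u_j> / sqrt(<u_j, u_j>), so |<v, e_j>|^2 = <v, u_j>^2 / <u_j, u_j>.
Coefficients: <v, e_1> = -3/sqrt(2), <v, e_2> = -11/sqrt(22), <v, e_3> = 11/sqrt(495).
Square and sum: Σ |<v, e_j>|^2 = 461/45.
Compute ||v||^2 = v·v = 14.
Deficit = 14 − 461/45 = 169/45 ≥ 0, confirming Bessel's inequality. (The deficit equals ||v − Σ <v,e_j> e_j||^2, the squared distance from v to span{e_j}.)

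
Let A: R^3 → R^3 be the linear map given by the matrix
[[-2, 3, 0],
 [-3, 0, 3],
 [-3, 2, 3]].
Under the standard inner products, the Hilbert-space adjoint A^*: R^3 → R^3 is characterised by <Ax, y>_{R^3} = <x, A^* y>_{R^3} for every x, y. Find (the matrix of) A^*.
A^* = A^T =
[[-2, -3, -3],
 [3, 0, 2],
 [0, 3, 3]]

For real matrices with standard dot products, the defining identity <Ax, y> = <x, A^* y> gives (Ax)^T y = x^T (A^*) y, i.e. x^T A^T y = x^T (A^*) y. Since this holds for all x, y, we must have A^* = A^T. Therefore
A^* =
[[-2, -3, -3],
 [3, 0, 2],
 [0, 3, 3]].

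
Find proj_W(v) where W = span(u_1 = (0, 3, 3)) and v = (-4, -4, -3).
proj_W(v) = (0, -7/2, -7/2)

Set up U = [u_1 | ... | u_1] ∈ R^(3×1). The projector onto W = col(U) is P = U (U^T U)^(-1) U^T.
Compute U^T U =
  [18],
and U^T v = (-21).
Solve U^T U · c = U^T v for the coefficients: c = (-7/6). The projection is proj_W(v) = U c.
Check: (v - proj_W(v)) · u_1 = 0  (should be 0).
Result: proj_W(v) = (0, -7/2, -7/2).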